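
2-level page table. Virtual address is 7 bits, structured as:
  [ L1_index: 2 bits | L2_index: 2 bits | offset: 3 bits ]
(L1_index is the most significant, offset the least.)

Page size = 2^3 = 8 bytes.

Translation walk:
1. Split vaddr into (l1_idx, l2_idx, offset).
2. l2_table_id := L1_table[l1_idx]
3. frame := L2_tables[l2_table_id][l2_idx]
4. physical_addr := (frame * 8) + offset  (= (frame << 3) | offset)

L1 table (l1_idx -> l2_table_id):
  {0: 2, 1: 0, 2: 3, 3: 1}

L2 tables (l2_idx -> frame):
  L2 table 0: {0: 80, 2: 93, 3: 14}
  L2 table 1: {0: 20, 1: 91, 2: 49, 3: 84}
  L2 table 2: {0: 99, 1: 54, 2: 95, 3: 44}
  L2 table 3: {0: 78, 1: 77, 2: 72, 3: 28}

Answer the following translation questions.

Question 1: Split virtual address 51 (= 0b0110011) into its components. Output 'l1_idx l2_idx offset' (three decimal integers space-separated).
vaddr = 51 = 0b0110011
  top 2 bits -> l1_idx = 1
  next 2 bits -> l2_idx = 2
  bottom 3 bits -> offset = 3

Answer: 1 2 3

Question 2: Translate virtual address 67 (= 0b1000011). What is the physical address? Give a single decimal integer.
vaddr = 67 = 0b1000011
Split: l1_idx=2, l2_idx=0, offset=3
L1[2] = 3
L2[3][0] = 78
paddr = 78 * 8 + 3 = 627

Answer: 627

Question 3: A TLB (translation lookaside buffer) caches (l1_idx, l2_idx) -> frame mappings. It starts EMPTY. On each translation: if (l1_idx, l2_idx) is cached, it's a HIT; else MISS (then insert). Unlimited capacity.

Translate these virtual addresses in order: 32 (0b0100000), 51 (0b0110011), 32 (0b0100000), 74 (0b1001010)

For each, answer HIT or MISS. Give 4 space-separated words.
Answer: MISS MISS HIT MISS

Derivation:
vaddr=32: (1,0) not in TLB -> MISS, insert
vaddr=51: (1,2) not in TLB -> MISS, insert
vaddr=32: (1,0) in TLB -> HIT
vaddr=74: (2,1) not in TLB -> MISS, insert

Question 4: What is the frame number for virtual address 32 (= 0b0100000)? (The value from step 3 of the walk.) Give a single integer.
vaddr = 32: l1_idx=1, l2_idx=0
L1[1] = 0; L2[0][0] = 80

Answer: 80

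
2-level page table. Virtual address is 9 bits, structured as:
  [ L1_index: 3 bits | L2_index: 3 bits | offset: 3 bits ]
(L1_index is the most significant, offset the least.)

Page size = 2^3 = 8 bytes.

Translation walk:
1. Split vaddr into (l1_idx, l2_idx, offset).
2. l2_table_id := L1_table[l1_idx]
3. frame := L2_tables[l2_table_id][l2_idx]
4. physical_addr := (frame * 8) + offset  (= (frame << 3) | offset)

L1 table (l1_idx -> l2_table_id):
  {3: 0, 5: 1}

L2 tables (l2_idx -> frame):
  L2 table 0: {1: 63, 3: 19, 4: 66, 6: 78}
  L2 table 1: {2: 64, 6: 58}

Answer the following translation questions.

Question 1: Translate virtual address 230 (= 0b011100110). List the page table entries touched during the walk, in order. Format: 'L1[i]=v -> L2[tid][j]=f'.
Answer: L1[3]=0 -> L2[0][4]=66

Derivation:
vaddr = 230 = 0b011100110
Split: l1_idx=3, l2_idx=4, offset=6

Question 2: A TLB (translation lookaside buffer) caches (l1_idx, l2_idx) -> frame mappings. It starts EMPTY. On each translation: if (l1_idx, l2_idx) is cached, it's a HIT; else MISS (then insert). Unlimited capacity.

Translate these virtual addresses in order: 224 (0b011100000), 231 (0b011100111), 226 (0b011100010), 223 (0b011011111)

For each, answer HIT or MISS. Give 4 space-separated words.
vaddr=224: (3,4) not in TLB -> MISS, insert
vaddr=231: (3,4) in TLB -> HIT
vaddr=226: (3,4) in TLB -> HIT
vaddr=223: (3,3) not in TLB -> MISS, insert

Answer: MISS HIT HIT MISS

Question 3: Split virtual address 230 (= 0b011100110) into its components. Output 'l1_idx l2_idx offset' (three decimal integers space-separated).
vaddr = 230 = 0b011100110
  top 3 bits -> l1_idx = 3
  next 3 bits -> l2_idx = 4
  bottom 3 bits -> offset = 6

Answer: 3 4 6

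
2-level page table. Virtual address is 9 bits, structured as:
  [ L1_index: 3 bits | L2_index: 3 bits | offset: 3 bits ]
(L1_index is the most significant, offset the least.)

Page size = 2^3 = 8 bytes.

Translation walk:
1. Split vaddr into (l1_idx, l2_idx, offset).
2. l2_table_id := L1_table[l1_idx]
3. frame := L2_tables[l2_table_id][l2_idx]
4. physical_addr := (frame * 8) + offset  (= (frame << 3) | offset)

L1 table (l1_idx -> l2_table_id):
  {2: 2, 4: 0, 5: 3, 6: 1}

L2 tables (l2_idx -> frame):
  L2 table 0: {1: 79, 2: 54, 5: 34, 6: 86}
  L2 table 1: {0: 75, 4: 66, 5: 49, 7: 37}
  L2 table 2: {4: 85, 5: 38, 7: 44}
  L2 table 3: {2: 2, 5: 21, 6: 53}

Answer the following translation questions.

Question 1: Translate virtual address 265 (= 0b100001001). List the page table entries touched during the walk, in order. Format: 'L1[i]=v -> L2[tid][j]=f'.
vaddr = 265 = 0b100001001
Split: l1_idx=4, l2_idx=1, offset=1

Answer: L1[4]=0 -> L2[0][1]=79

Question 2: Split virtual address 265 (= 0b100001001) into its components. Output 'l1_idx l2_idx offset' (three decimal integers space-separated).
vaddr = 265 = 0b100001001
  top 3 bits -> l1_idx = 4
  next 3 bits -> l2_idx = 1
  bottom 3 bits -> offset = 1

Answer: 4 1 1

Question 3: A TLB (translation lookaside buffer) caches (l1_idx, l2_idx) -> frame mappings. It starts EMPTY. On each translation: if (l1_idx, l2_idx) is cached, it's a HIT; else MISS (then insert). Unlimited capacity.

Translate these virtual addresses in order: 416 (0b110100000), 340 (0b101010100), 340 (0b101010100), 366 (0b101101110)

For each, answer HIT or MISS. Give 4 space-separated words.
vaddr=416: (6,4) not in TLB -> MISS, insert
vaddr=340: (5,2) not in TLB -> MISS, insert
vaddr=340: (5,2) in TLB -> HIT
vaddr=366: (5,5) not in TLB -> MISS, insert

Answer: MISS MISS HIT MISS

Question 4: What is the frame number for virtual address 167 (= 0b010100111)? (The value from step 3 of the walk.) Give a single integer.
vaddr = 167: l1_idx=2, l2_idx=4
L1[2] = 2; L2[2][4] = 85

Answer: 85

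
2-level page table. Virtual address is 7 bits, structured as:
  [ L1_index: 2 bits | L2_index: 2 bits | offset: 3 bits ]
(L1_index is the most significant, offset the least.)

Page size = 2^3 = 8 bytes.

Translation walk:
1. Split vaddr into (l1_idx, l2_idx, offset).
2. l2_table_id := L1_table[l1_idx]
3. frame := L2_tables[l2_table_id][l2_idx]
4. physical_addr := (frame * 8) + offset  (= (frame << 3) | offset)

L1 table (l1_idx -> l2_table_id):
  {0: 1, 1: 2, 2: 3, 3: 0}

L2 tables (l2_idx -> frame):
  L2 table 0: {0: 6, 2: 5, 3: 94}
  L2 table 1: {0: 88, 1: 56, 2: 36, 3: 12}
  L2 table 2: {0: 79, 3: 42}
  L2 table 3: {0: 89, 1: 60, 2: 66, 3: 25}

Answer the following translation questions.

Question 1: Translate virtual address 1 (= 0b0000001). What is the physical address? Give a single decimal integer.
vaddr = 1 = 0b0000001
Split: l1_idx=0, l2_idx=0, offset=1
L1[0] = 1
L2[1][0] = 88
paddr = 88 * 8 + 1 = 705

Answer: 705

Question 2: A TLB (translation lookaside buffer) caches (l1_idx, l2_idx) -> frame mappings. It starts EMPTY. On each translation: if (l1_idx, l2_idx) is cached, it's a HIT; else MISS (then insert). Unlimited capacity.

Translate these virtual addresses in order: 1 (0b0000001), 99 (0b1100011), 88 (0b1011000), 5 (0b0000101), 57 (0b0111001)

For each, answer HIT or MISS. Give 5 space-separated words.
vaddr=1: (0,0) not in TLB -> MISS, insert
vaddr=99: (3,0) not in TLB -> MISS, insert
vaddr=88: (2,3) not in TLB -> MISS, insert
vaddr=5: (0,0) in TLB -> HIT
vaddr=57: (1,3) not in TLB -> MISS, insert

Answer: MISS MISS MISS HIT MISS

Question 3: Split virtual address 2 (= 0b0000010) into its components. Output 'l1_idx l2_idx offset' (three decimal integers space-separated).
Answer: 0 0 2

Derivation:
vaddr = 2 = 0b0000010
  top 2 bits -> l1_idx = 0
  next 2 bits -> l2_idx = 0
  bottom 3 bits -> offset = 2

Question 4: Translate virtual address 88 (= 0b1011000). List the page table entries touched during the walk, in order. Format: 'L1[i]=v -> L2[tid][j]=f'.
Answer: L1[2]=3 -> L2[3][3]=25

Derivation:
vaddr = 88 = 0b1011000
Split: l1_idx=2, l2_idx=3, offset=0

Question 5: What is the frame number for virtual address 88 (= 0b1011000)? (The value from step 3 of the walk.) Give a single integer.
Answer: 25

Derivation:
vaddr = 88: l1_idx=2, l2_idx=3
L1[2] = 3; L2[3][3] = 25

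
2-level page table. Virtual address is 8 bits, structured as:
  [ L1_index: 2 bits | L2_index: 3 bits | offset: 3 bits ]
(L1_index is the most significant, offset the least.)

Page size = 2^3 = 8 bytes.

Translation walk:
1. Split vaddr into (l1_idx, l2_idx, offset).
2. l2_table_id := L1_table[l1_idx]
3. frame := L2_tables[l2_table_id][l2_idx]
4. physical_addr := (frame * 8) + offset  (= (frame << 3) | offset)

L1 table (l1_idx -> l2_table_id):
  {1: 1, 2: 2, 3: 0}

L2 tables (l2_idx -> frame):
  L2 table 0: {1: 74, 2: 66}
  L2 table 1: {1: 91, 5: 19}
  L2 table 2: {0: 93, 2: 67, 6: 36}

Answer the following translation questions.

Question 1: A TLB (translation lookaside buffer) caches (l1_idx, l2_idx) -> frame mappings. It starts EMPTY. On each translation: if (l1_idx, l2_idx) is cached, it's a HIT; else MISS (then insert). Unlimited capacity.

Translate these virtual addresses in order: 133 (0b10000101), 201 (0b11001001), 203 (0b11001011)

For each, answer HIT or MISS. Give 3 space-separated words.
vaddr=133: (2,0) not in TLB -> MISS, insert
vaddr=201: (3,1) not in TLB -> MISS, insert
vaddr=203: (3,1) in TLB -> HIT

Answer: MISS MISS HIT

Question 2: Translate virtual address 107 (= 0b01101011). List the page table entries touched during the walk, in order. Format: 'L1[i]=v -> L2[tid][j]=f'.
Answer: L1[1]=1 -> L2[1][5]=19

Derivation:
vaddr = 107 = 0b01101011
Split: l1_idx=1, l2_idx=5, offset=3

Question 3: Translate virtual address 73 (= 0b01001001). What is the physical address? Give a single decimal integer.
vaddr = 73 = 0b01001001
Split: l1_idx=1, l2_idx=1, offset=1
L1[1] = 1
L2[1][1] = 91
paddr = 91 * 8 + 1 = 729

Answer: 729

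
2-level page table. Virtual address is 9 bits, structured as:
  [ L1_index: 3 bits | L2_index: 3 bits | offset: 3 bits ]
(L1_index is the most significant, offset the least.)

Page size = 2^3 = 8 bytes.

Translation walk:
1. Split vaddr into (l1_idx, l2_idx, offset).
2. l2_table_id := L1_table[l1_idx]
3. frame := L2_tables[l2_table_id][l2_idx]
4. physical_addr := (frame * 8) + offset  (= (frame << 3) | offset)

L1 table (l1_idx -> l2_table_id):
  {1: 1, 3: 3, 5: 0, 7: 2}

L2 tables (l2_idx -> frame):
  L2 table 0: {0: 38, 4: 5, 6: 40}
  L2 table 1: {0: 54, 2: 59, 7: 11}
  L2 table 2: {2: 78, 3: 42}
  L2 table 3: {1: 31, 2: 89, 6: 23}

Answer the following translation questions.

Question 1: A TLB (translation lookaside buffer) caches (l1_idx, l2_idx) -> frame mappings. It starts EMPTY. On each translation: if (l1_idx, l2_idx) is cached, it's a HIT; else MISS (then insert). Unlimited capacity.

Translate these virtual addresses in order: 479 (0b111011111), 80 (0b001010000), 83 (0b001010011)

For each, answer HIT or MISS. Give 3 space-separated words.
Answer: MISS MISS HIT

Derivation:
vaddr=479: (7,3) not in TLB -> MISS, insert
vaddr=80: (1,2) not in TLB -> MISS, insert
vaddr=83: (1,2) in TLB -> HIT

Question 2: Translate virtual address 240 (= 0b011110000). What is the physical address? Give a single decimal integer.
vaddr = 240 = 0b011110000
Split: l1_idx=3, l2_idx=6, offset=0
L1[3] = 3
L2[3][6] = 23
paddr = 23 * 8 + 0 = 184

Answer: 184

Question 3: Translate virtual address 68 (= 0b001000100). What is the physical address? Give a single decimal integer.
Answer: 436

Derivation:
vaddr = 68 = 0b001000100
Split: l1_idx=1, l2_idx=0, offset=4
L1[1] = 1
L2[1][0] = 54
paddr = 54 * 8 + 4 = 436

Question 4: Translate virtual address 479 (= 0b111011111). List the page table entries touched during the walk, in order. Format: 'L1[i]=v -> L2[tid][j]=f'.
vaddr = 479 = 0b111011111
Split: l1_idx=7, l2_idx=3, offset=7

Answer: L1[7]=2 -> L2[2][3]=42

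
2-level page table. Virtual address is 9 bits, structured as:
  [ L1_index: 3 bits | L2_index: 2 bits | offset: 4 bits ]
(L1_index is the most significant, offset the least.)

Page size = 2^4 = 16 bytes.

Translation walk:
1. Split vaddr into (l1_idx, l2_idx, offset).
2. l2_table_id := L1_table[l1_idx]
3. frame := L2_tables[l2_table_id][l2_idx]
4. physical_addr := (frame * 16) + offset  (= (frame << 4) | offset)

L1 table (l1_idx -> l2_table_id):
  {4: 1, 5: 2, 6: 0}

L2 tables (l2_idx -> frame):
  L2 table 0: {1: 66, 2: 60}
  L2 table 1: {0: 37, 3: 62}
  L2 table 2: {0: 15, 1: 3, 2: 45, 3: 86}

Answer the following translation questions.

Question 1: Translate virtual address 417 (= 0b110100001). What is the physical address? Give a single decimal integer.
Answer: 961

Derivation:
vaddr = 417 = 0b110100001
Split: l1_idx=6, l2_idx=2, offset=1
L1[6] = 0
L2[0][2] = 60
paddr = 60 * 16 + 1 = 961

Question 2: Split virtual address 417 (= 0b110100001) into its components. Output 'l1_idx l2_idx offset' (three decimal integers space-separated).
Answer: 6 2 1

Derivation:
vaddr = 417 = 0b110100001
  top 3 bits -> l1_idx = 6
  next 2 bits -> l2_idx = 2
  bottom 4 bits -> offset = 1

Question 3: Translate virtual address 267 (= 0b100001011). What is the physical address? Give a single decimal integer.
vaddr = 267 = 0b100001011
Split: l1_idx=4, l2_idx=0, offset=11
L1[4] = 1
L2[1][0] = 37
paddr = 37 * 16 + 11 = 603

Answer: 603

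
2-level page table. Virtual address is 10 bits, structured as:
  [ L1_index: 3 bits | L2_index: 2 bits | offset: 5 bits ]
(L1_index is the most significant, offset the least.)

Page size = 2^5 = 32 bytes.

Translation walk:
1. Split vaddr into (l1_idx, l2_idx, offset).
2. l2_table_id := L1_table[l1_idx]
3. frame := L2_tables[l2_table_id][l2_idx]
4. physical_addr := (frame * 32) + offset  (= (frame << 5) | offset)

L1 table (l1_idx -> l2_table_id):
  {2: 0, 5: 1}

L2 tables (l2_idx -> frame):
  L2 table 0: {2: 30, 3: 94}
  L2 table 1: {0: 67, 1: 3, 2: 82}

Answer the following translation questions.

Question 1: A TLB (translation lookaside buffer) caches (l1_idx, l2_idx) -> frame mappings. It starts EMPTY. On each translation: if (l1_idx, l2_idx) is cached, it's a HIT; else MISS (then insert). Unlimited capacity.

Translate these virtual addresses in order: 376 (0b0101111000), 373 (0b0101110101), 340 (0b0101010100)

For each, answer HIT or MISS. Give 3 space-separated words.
vaddr=376: (2,3) not in TLB -> MISS, insert
vaddr=373: (2,3) in TLB -> HIT
vaddr=340: (2,2) not in TLB -> MISS, insert

Answer: MISS HIT MISS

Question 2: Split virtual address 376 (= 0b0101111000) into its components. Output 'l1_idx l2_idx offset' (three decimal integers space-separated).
vaddr = 376 = 0b0101111000
  top 3 bits -> l1_idx = 2
  next 2 bits -> l2_idx = 3
  bottom 5 bits -> offset = 24

Answer: 2 3 24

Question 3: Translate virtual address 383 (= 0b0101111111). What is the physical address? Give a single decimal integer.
vaddr = 383 = 0b0101111111
Split: l1_idx=2, l2_idx=3, offset=31
L1[2] = 0
L2[0][3] = 94
paddr = 94 * 32 + 31 = 3039

Answer: 3039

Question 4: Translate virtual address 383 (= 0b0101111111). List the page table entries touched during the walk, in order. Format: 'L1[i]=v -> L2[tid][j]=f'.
Answer: L1[2]=0 -> L2[0][3]=94

Derivation:
vaddr = 383 = 0b0101111111
Split: l1_idx=2, l2_idx=3, offset=31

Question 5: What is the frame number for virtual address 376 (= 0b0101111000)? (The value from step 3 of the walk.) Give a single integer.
vaddr = 376: l1_idx=2, l2_idx=3
L1[2] = 0; L2[0][3] = 94

Answer: 94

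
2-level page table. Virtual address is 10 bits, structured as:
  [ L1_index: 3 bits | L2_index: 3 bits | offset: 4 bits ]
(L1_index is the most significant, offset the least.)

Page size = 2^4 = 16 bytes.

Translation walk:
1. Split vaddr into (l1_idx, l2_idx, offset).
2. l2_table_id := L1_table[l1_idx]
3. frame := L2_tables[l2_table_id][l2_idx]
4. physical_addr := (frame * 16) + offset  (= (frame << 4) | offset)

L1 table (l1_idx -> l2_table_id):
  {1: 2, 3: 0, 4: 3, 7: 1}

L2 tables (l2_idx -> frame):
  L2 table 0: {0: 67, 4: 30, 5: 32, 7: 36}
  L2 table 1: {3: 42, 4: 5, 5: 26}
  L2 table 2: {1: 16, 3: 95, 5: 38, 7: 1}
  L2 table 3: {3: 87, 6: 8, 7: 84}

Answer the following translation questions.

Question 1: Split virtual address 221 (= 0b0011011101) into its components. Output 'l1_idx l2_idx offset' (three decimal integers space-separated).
Answer: 1 5 13

Derivation:
vaddr = 221 = 0b0011011101
  top 3 bits -> l1_idx = 1
  next 3 bits -> l2_idx = 5
  bottom 4 bits -> offset = 13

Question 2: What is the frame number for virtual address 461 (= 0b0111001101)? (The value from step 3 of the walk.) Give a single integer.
Answer: 30

Derivation:
vaddr = 461: l1_idx=3, l2_idx=4
L1[3] = 0; L2[0][4] = 30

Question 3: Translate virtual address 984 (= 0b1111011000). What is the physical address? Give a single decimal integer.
Answer: 424

Derivation:
vaddr = 984 = 0b1111011000
Split: l1_idx=7, l2_idx=5, offset=8
L1[7] = 1
L2[1][5] = 26
paddr = 26 * 16 + 8 = 424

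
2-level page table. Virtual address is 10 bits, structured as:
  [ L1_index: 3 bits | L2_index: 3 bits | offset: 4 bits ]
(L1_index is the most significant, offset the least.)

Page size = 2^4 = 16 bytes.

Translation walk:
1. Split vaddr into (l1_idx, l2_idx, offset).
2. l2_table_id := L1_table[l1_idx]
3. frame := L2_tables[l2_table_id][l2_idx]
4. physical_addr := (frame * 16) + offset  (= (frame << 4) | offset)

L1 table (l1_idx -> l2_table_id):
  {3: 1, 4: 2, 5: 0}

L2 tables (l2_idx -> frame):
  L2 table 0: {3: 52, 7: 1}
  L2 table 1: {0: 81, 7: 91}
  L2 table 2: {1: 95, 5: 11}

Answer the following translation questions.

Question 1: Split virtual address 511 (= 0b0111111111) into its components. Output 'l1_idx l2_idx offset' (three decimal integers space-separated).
Answer: 3 7 15

Derivation:
vaddr = 511 = 0b0111111111
  top 3 bits -> l1_idx = 3
  next 3 bits -> l2_idx = 7
  bottom 4 bits -> offset = 15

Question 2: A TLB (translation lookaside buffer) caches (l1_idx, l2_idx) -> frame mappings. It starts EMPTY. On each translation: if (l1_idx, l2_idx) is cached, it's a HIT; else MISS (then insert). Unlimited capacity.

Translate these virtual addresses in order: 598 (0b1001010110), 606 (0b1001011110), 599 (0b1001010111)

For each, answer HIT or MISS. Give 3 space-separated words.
Answer: MISS HIT HIT

Derivation:
vaddr=598: (4,5) not in TLB -> MISS, insert
vaddr=606: (4,5) in TLB -> HIT
vaddr=599: (4,5) in TLB -> HIT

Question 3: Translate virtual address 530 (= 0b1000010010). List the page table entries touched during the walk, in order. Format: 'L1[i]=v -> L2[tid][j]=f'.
vaddr = 530 = 0b1000010010
Split: l1_idx=4, l2_idx=1, offset=2

Answer: L1[4]=2 -> L2[2][1]=95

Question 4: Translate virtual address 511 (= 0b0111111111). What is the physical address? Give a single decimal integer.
vaddr = 511 = 0b0111111111
Split: l1_idx=3, l2_idx=7, offset=15
L1[3] = 1
L2[1][7] = 91
paddr = 91 * 16 + 15 = 1471

Answer: 1471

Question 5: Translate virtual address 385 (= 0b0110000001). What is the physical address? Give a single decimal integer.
vaddr = 385 = 0b0110000001
Split: l1_idx=3, l2_idx=0, offset=1
L1[3] = 1
L2[1][0] = 81
paddr = 81 * 16 + 1 = 1297

Answer: 1297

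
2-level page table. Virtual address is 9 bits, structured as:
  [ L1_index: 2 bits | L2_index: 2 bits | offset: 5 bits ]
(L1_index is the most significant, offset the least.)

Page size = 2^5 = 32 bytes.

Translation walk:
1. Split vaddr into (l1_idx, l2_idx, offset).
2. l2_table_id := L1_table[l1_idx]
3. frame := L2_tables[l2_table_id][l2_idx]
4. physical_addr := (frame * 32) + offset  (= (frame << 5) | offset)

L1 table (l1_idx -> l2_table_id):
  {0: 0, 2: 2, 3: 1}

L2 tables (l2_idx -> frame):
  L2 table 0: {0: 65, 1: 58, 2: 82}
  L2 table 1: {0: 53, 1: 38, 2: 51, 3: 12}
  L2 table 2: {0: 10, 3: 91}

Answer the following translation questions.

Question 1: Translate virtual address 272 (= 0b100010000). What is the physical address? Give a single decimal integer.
Answer: 336

Derivation:
vaddr = 272 = 0b100010000
Split: l1_idx=2, l2_idx=0, offset=16
L1[2] = 2
L2[2][0] = 10
paddr = 10 * 32 + 16 = 336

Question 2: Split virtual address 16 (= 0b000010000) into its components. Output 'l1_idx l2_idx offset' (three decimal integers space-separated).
vaddr = 16 = 0b000010000
  top 2 bits -> l1_idx = 0
  next 2 bits -> l2_idx = 0
  bottom 5 bits -> offset = 16

Answer: 0 0 16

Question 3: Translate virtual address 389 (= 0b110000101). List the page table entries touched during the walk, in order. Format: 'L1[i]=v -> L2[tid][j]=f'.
Answer: L1[3]=1 -> L2[1][0]=53

Derivation:
vaddr = 389 = 0b110000101
Split: l1_idx=3, l2_idx=0, offset=5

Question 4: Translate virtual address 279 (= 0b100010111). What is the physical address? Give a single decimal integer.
vaddr = 279 = 0b100010111
Split: l1_idx=2, l2_idx=0, offset=23
L1[2] = 2
L2[2][0] = 10
paddr = 10 * 32 + 23 = 343

Answer: 343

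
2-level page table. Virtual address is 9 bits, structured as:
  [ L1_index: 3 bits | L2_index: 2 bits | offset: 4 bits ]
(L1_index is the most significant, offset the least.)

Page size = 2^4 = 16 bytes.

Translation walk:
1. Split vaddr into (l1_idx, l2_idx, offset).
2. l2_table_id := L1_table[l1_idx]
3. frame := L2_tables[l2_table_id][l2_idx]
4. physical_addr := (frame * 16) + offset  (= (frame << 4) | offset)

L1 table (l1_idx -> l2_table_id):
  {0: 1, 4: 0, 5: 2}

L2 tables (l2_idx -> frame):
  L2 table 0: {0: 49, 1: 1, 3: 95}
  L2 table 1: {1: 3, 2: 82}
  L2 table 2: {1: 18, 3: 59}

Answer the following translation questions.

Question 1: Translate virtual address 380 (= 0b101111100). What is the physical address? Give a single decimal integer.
Answer: 956

Derivation:
vaddr = 380 = 0b101111100
Split: l1_idx=5, l2_idx=3, offset=12
L1[5] = 2
L2[2][3] = 59
paddr = 59 * 16 + 12 = 956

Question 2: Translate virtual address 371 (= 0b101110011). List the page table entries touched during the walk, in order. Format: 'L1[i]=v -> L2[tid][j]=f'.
Answer: L1[5]=2 -> L2[2][3]=59

Derivation:
vaddr = 371 = 0b101110011
Split: l1_idx=5, l2_idx=3, offset=3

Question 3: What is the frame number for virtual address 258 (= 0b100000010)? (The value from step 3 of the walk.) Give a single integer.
Answer: 49

Derivation:
vaddr = 258: l1_idx=4, l2_idx=0
L1[4] = 0; L2[0][0] = 49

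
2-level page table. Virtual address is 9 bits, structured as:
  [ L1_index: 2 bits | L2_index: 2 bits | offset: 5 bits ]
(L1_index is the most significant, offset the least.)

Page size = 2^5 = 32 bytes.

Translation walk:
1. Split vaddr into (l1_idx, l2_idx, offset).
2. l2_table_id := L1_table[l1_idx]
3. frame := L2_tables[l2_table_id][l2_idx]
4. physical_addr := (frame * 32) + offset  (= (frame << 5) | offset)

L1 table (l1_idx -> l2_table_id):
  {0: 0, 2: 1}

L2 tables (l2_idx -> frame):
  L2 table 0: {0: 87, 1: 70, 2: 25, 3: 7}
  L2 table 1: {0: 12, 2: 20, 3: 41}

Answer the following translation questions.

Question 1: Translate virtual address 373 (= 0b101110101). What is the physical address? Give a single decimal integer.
vaddr = 373 = 0b101110101
Split: l1_idx=2, l2_idx=3, offset=21
L1[2] = 1
L2[1][3] = 41
paddr = 41 * 32 + 21 = 1333

Answer: 1333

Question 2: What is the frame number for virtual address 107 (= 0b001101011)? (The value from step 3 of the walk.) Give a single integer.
vaddr = 107: l1_idx=0, l2_idx=3
L1[0] = 0; L2[0][3] = 7

Answer: 7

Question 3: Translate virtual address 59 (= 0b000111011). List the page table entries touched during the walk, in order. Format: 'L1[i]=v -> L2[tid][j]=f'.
vaddr = 59 = 0b000111011
Split: l1_idx=0, l2_idx=1, offset=27

Answer: L1[0]=0 -> L2[0][1]=70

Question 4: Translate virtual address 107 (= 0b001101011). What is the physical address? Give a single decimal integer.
vaddr = 107 = 0b001101011
Split: l1_idx=0, l2_idx=3, offset=11
L1[0] = 0
L2[0][3] = 7
paddr = 7 * 32 + 11 = 235

Answer: 235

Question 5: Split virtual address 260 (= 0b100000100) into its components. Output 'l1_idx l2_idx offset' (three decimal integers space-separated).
vaddr = 260 = 0b100000100
  top 2 bits -> l1_idx = 2
  next 2 bits -> l2_idx = 0
  bottom 5 bits -> offset = 4

Answer: 2 0 4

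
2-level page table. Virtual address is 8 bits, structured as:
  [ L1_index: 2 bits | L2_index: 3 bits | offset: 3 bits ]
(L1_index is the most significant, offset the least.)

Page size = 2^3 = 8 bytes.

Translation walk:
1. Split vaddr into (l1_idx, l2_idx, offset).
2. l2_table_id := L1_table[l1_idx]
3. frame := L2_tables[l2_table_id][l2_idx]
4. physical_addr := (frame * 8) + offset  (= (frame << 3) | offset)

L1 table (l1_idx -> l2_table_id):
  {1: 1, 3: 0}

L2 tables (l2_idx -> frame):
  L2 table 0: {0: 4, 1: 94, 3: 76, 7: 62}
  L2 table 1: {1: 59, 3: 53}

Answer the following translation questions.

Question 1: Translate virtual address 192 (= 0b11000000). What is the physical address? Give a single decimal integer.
vaddr = 192 = 0b11000000
Split: l1_idx=3, l2_idx=0, offset=0
L1[3] = 0
L2[0][0] = 4
paddr = 4 * 8 + 0 = 32

Answer: 32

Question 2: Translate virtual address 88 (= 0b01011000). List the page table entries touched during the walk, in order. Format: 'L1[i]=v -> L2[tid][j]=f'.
Answer: L1[1]=1 -> L2[1][3]=53

Derivation:
vaddr = 88 = 0b01011000
Split: l1_idx=1, l2_idx=3, offset=0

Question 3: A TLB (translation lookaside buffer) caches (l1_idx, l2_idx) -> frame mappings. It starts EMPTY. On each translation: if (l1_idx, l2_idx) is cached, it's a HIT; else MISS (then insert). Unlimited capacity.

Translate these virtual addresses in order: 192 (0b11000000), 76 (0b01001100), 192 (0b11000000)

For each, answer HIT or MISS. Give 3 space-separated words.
vaddr=192: (3,0) not in TLB -> MISS, insert
vaddr=76: (1,1) not in TLB -> MISS, insert
vaddr=192: (3,0) in TLB -> HIT

Answer: MISS MISS HIT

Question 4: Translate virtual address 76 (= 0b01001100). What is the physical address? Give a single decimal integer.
vaddr = 76 = 0b01001100
Split: l1_idx=1, l2_idx=1, offset=4
L1[1] = 1
L2[1][1] = 59
paddr = 59 * 8 + 4 = 476

Answer: 476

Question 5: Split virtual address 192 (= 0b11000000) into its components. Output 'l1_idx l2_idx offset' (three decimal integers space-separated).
Answer: 3 0 0

Derivation:
vaddr = 192 = 0b11000000
  top 2 bits -> l1_idx = 3
  next 3 bits -> l2_idx = 0
  bottom 3 bits -> offset = 0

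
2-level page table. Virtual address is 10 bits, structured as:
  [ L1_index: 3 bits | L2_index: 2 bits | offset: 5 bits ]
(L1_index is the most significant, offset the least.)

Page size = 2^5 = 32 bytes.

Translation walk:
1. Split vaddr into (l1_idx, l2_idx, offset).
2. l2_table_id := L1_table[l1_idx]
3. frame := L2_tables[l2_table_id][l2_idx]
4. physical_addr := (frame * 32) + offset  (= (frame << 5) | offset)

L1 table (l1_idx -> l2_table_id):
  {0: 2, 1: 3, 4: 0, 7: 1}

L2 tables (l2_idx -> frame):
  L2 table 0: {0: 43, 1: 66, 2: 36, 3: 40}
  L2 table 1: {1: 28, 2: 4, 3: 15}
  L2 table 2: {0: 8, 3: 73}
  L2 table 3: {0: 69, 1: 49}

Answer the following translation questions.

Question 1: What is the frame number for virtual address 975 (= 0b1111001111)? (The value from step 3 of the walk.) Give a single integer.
Answer: 4

Derivation:
vaddr = 975: l1_idx=7, l2_idx=2
L1[7] = 1; L2[1][2] = 4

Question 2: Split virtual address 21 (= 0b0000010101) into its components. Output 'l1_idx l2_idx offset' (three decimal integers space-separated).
Answer: 0 0 21

Derivation:
vaddr = 21 = 0b0000010101
  top 3 bits -> l1_idx = 0
  next 2 bits -> l2_idx = 0
  bottom 5 bits -> offset = 21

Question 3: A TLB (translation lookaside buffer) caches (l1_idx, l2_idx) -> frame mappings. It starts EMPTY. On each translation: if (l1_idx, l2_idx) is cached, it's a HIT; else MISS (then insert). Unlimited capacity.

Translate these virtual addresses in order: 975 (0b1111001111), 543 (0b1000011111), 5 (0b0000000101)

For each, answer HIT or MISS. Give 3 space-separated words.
vaddr=975: (7,2) not in TLB -> MISS, insert
vaddr=543: (4,0) not in TLB -> MISS, insert
vaddr=5: (0,0) not in TLB -> MISS, insert

Answer: MISS MISS MISS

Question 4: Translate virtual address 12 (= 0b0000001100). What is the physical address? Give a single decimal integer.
Answer: 268

Derivation:
vaddr = 12 = 0b0000001100
Split: l1_idx=0, l2_idx=0, offset=12
L1[0] = 2
L2[2][0] = 8
paddr = 8 * 32 + 12 = 268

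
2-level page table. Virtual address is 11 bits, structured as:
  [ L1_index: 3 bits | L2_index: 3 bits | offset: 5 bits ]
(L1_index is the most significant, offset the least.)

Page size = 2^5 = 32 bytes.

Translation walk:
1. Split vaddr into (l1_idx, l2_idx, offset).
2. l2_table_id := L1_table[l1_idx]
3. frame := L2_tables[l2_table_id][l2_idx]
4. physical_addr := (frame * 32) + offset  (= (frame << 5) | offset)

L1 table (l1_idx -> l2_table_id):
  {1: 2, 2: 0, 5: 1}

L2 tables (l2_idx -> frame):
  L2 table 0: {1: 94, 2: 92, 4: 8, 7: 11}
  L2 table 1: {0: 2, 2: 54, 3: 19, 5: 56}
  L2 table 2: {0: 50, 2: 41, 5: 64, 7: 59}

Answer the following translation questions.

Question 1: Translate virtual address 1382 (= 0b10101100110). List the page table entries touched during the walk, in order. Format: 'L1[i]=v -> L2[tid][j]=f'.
Answer: L1[5]=1 -> L2[1][3]=19

Derivation:
vaddr = 1382 = 0b10101100110
Split: l1_idx=5, l2_idx=3, offset=6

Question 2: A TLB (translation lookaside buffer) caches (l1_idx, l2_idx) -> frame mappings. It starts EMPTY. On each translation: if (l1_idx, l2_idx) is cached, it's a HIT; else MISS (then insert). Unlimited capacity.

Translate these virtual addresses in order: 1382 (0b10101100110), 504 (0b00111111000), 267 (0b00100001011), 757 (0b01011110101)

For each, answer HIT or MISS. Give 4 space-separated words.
vaddr=1382: (5,3) not in TLB -> MISS, insert
vaddr=504: (1,7) not in TLB -> MISS, insert
vaddr=267: (1,0) not in TLB -> MISS, insert
vaddr=757: (2,7) not in TLB -> MISS, insert

Answer: MISS MISS MISS MISS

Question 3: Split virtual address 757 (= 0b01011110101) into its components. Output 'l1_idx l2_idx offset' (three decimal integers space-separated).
Answer: 2 7 21

Derivation:
vaddr = 757 = 0b01011110101
  top 3 bits -> l1_idx = 2
  next 3 bits -> l2_idx = 7
  bottom 5 bits -> offset = 21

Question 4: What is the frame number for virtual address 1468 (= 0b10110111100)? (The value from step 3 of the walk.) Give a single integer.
Answer: 56

Derivation:
vaddr = 1468: l1_idx=5, l2_idx=5
L1[5] = 1; L2[1][5] = 56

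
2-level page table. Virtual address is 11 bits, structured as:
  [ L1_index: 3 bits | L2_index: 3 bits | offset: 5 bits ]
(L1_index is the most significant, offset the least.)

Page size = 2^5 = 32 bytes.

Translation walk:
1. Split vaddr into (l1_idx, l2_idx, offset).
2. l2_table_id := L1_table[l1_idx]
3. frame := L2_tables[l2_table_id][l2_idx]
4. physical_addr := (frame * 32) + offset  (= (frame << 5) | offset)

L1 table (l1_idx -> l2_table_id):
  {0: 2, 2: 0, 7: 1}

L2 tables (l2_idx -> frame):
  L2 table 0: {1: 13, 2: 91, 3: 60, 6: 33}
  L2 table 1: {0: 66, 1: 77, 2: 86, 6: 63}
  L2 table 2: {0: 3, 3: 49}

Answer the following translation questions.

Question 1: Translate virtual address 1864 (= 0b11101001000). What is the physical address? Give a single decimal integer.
vaddr = 1864 = 0b11101001000
Split: l1_idx=7, l2_idx=2, offset=8
L1[7] = 1
L2[1][2] = 86
paddr = 86 * 32 + 8 = 2760

Answer: 2760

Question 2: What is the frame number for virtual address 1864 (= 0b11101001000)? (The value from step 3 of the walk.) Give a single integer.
vaddr = 1864: l1_idx=7, l2_idx=2
L1[7] = 1; L2[1][2] = 86

Answer: 86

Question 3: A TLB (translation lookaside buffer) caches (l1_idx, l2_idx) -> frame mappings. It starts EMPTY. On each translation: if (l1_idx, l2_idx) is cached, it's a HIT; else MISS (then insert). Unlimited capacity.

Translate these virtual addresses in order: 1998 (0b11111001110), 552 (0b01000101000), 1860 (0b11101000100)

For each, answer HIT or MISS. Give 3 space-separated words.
vaddr=1998: (7,6) not in TLB -> MISS, insert
vaddr=552: (2,1) not in TLB -> MISS, insert
vaddr=1860: (7,2) not in TLB -> MISS, insert

Answer: MISS MISS MISS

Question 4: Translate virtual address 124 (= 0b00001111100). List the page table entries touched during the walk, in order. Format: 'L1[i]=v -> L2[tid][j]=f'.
Answer: L1[0]=2 -> L2[2][3]=49

Derivation:
vaddr = 124 = 0b00001111100
Split: l1_idx=0, l2_idx=3, offset=28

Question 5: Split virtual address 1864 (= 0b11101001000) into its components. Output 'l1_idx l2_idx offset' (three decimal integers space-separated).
vaddr = 1864 = 0b11101001000
  top 3 bits -> l1_idx = 7
  next 3 bits -> l2_idx = 2
  bottom 5 bits -> offset = 8

Answer: 7 2 8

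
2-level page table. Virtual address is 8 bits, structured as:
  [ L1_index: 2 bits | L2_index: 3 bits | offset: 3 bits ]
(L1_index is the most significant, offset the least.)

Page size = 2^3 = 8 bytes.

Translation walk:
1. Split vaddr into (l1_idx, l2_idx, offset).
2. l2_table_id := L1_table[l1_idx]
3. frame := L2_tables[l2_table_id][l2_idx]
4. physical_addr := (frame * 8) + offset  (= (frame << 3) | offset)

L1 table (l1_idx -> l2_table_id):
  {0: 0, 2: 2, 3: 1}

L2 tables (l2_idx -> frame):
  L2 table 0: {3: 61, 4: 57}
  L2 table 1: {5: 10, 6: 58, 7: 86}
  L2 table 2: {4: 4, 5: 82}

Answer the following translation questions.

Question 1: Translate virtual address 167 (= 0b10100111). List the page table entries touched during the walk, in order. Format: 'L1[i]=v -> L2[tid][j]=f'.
Answer: L1[2]=2 -> L2[2][4]=4

Derivation:
vaddr = 167 = 0b10100111
Split: l1_idx=2, l2_idx=4, offset=7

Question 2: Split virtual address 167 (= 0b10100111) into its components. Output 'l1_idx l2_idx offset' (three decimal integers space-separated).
Answer: 2 4 7

Derivation:
vaddr = 167 = 0b10100111
  top 2 bits -> l1_idx = 2
  next 3 bits -> l2_idx = 4
  bottom 3 bits -> offset = 7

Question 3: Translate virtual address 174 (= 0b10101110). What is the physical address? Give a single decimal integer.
vaddr = 174 = 0b10101110
Split: l1_idx=2, l2_idx=5, offset=6
L1[2] = 2
L2[2][5] = 82
paddr = 82 * 8 + 6 = 662

Answer: 662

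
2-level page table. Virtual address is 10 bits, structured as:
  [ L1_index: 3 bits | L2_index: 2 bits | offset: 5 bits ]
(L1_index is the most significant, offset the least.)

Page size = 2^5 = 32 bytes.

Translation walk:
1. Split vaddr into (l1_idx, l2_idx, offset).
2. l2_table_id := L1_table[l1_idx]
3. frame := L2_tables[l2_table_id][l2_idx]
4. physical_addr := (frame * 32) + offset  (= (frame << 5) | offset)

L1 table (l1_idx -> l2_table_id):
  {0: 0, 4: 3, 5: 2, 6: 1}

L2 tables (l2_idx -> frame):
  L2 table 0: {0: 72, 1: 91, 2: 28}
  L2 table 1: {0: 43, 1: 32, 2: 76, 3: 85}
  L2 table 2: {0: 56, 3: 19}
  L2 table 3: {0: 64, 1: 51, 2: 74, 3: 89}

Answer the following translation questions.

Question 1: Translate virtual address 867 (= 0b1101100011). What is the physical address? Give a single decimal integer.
vaddr = 867 = 0b1101100011
Split: l1_idx=6, l2_idx=3, offset=3
L1[6] = 1
L2[1][3] = 85
paddr = 85 * 32 + 3 = 2723

Answer: 2723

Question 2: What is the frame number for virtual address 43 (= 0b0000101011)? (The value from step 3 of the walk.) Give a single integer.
Answer: 91

Derivation:
vaddr = 43: l1_idx=0, l2_idx=1
L1[0] = 0; L2[0][1] = 91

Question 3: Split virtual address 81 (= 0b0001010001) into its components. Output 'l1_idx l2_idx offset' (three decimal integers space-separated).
Answer: 0 2 17

Derivation:
vaddr = 81 = 0b0001010001
  top 3 bits -> l1_idx = 0
  next 2 bits -> l2_idx = 2
  bottom 5 bits -> offset = 17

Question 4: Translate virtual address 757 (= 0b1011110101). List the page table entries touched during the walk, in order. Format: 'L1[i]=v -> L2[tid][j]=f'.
Answer: L1[5]=2 -> L2[2][3]=19

Derivation:
vaddr = 757 = 0b1011110101
Split: l1_idx=5, l2_idx=3, offset=21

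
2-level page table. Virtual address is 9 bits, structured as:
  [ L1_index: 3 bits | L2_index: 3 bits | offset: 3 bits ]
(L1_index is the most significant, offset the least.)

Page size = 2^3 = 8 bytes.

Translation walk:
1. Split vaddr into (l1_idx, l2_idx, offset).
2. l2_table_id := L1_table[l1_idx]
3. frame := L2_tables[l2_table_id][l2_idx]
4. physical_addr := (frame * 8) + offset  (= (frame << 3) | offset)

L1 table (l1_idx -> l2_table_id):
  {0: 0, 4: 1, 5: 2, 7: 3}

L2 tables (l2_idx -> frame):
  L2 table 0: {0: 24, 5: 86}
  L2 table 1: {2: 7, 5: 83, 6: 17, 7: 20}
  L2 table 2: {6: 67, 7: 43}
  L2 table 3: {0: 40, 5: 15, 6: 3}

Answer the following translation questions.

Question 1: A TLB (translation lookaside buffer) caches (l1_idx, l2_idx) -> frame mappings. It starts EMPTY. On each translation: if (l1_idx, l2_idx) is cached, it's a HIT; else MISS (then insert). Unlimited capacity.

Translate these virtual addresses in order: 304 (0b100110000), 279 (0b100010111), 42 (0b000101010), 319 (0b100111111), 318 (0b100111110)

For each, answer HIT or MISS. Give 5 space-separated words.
Answer: MISS MISS MISS MISS HIT

Derivation:
vaddr=304: (4,6) not in TLB -> MISS, insert
vaddr=279: (4,2) not in TLB -> MISS, insert
vaddr=42: (0,5) not in TLB -> MISS, insert
vaddr=319: (4,7) not in TLB -> MISS, insert
vaddr=318: (4,7) in TLB -> HIT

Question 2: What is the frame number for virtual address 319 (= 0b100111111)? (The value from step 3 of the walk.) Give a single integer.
vaddr = 319: l1_idx=4, l2_idx=7
L1[4] = 1; L2[1][7] = 20

Answer: 20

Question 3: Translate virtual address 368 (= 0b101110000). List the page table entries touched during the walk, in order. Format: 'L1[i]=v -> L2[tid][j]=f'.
vaddr = 368 = 0b101110000
Split: l1_idx=5, l2_idx=6, offset=0

Answer: L1[5]=2 -> L2[2][6]=67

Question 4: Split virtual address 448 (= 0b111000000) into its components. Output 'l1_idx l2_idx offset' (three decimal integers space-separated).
vaddr = 448 = 0b111000000
  top 3 bits -> l1_idx = 7
  next 3 bits -> l2_idx = 0
  bottom 3 bits -> offset = 0

Answer: 7 0 0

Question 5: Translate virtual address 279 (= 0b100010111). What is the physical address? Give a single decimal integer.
Answer: 63

Derivation:
vaddr = 279 = 0b100010111
Split: l1_idx=4, l2_idx=2, offset=7
L1[4] = 1
L2[1][2] = 7
paddr = 7 * 8 + 7 = 63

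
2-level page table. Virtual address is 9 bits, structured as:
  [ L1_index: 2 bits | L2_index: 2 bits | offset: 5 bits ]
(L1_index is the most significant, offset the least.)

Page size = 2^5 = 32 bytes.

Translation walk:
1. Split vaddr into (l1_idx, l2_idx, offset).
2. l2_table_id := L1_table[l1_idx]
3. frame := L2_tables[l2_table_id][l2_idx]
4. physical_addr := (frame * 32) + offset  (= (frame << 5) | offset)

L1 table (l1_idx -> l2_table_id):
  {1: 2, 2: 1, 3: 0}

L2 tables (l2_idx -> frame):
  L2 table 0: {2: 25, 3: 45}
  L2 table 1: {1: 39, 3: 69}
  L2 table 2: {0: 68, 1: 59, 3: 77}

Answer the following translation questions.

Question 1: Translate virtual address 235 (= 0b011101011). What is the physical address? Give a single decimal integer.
Answer: 2475

Derivation:
vaddr = 235 = 0b011101011
Split: l1_idx=1, l2_idx=3, offset=11
L1[1] = 2
L2[2][3] = 77
paddr = 77 * 32 + 11 = 2475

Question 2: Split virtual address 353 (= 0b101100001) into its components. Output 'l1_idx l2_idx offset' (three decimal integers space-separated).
vaddr = 353 = 0b101100001
  top 2 bits -> l1_idx = 2
  next 2 bits -> l2_idx = 3
  bottom 5 bits -> offset = 1

Answer: 2 3 1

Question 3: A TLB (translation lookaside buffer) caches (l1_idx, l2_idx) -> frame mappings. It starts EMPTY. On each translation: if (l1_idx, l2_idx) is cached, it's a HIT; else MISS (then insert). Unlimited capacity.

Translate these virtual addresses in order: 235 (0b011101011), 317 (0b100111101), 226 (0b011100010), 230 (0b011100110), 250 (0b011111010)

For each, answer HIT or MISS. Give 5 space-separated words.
vaddr=235: (1,3) not in TLB -> MISS, insert
vaddr=317: (2,1) not in TLB -> MISS, insert
vaddr=226: (1,3) in TLB -> HIT
vaddr=230: (1,3) in TLB -> HIT
vaddr=250: (1,3) in TLB -> HIT

Answer: MISS MISS HIT HIT HIT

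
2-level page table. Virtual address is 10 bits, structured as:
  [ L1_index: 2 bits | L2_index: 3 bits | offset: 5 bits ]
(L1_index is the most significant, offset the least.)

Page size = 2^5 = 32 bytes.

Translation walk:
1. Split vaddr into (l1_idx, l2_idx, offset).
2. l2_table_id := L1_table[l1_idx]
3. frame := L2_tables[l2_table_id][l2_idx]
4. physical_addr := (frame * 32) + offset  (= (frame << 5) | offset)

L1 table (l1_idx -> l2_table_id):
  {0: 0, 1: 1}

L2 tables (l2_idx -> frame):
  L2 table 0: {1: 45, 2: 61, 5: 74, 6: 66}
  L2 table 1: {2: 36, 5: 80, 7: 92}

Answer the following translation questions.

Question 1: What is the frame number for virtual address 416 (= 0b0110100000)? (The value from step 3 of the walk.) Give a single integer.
Answer: 80

Derivation:
vaddr = 416: l1_idx=1, l2_idx=5
L1[1] = 1; L2[1][5] = 80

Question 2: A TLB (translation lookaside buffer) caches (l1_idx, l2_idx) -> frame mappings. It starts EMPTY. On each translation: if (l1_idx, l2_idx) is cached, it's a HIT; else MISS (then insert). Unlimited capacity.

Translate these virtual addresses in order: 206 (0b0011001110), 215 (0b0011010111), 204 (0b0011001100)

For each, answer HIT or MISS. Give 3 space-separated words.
vaddr=206: (0,6) not in TLB -> MISS, insert
vaddr=215: (0,6) in TLB -> HIT
vaddr=204: (0,6) in TLB -> HIT

Answer: MISS HIT HIT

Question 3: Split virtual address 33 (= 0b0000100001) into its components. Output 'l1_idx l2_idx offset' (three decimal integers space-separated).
vaddr = 33 = 0b0000100001
  top 2 bits -> l1_idx = 0
  next 3 bits -> l2_idx = 1
  bottom 5 bits -> offset = 1

Answer: 0 1 1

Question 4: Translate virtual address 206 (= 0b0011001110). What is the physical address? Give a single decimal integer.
vaddr = 206 = 0b0011001110
Split: l1_idx=0, l2_idx=6, offset=14
L1[0] = 0
L2[0][6] = 66
paddr = 66 * 32 + 14 = 2126

Answer: 2126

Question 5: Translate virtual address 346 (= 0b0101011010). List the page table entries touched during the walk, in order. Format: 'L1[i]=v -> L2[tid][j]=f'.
vaddr = 346 = 0b0101011010
Split: l1_idx=1, l2_idx=2, offset=26

Answer: L1[1]=1 -> L2[1][2]=36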